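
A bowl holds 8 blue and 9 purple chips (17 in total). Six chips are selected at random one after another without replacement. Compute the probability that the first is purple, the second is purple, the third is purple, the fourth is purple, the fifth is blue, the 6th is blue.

21/1105

Multiply the conditional probability of each draw in order, without replacement, so each draw removes one from its color and from the total.
P = (9/17) · (8/16) · (7/15) · (6/14) · (8/13) · (7/12) = 21/1105 ≈ 0.0190.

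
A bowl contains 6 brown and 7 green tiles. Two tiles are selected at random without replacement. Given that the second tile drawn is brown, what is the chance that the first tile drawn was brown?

P(first=brown and the second tile drawn is brown) = (6/13)·(5/12) = 5/26.
P(the second tile drawn is brown) = Σ over first color = 5/26 + 7/26 = 6/13.
By Bayes, P(first=brown | the second tile drawn is brown) = 5/26 / 6/13 = 5/12 ≈ 0.4167.

5/12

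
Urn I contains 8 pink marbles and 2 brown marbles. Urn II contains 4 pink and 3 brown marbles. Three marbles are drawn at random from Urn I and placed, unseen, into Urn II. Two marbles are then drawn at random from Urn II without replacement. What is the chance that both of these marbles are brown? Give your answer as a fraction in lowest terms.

73/675

Condition on how many of the transferred marbles are brown (from Urn I: 2 brown of 10; then Urn II has 10 total).
  0 brown: C(2,0)C(8,3)/C(10,3) = 7/15; then P = C(3,2)/C(10,2) = 1/15
  1 brown: C(2,1)C(8,2)/C(10,3) = 7/15; then P = C(4,2)/C(10,2) = 2/15
  2 brown: C(2,2)C(8,1)/C(10,3) = 1/15; then P = C(5,2)/C(10,2) = 2/9
P(both brown) = 73/675 ≈ 0.1081.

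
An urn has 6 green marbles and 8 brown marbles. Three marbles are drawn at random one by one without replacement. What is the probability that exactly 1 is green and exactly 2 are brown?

Unordered draws without replacement: count favorable combinations over C(14,3).
Favorable = C(6,1) · C(8,2) = 168; total = C(14,3) = 364.
P = 168/364 = 6/13 ≈ 0.4615.

6/13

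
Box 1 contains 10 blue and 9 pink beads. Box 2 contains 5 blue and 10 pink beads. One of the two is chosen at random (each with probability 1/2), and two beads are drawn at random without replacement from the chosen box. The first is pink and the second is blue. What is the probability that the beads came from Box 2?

19/40

P(E | Box 1) = 5/19; P(E | Box 2) = 5/21.
P(E) = 1/2·5/19 + 1/2·5/21 = 100/399.
By Bayes' rule, P(Box 2 | E) = 5/42 / 100/399 = 19/40 ≈ 0.4750.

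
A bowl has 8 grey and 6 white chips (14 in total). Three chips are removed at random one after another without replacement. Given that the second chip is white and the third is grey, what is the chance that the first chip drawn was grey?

7/12

P(first=grey and the second chip is white and the third is grey) = (8/14)·(6/13)·(7/12) = 2/13.
P(E) = Σ over first color = 2/13 + 10/91 = 24/91.
By Bayes, P(first=grey | E) = 2/13 / 24/91 = 7/12 ≈ 0.5833.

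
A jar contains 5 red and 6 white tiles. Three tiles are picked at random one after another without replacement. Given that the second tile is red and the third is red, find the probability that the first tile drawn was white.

P(first=white and the second tile is red and the third is red) = (6/11)·(5/10)·(4/9) = 4/33.
P(E) = Σ over first color = 2/33 + 4/33 = 2/11.
By Bayes, P(first=white | E) = 4/33 / 2/11 = 2/3 ≈ 0.6667.

2/3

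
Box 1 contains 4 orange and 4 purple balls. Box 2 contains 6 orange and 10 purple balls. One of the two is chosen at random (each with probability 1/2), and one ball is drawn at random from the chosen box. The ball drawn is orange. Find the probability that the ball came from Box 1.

P(orange | Box 1) = 1/2; P(orange | Box 2) = 3/8.
P(orange) = 1/2·1/2 + 1/2·3/8 = 7/16.
By Bayes' rule, P(Box 1 | orange) = 1/4 / 7/16 = 4/7 ≈ 0.5714.

4/7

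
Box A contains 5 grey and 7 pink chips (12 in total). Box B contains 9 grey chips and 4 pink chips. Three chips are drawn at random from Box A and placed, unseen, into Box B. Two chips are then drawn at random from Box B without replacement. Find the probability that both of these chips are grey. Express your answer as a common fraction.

Condition on how many of the transferred chips are grey (from Box A: 5 grey of 12; then Box B has 16 total).
  0 grey: C(5,0)C(7,3)/C(12,3) = 7/44; then P = C(9,2)/C(16,2) = 3/10
  1 grey: C(5,1)C(7,2)/C(12,3) = 21/44; then P = C(10,2)/C(16,2) = 3/8
  2 grey: C(5,2)C(7,1)/C(12,3) = 7/22; then P = C(11,2)/C(16,2) = 11/24
  3 grey: C(5,3)C(7,0)/C(12,3) = 1/22; then P = C(12,2)/C(16,2) = 11/20
P(both grey) = 2099/5280 ≈ 0.3975.

2099/5280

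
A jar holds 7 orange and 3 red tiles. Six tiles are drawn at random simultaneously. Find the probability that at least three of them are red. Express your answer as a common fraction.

1/6

Sum the hypergeometric tail for j = 3,…,3 red tiles.
Favorable = C(3,3)·C(7,3) = 35; total = C(10,6) = 210.
P = 35/210 = 1/6 ≈ 0.1667.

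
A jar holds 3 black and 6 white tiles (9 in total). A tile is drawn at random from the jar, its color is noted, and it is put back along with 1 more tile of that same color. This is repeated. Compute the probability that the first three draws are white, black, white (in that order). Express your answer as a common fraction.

7/55

Track the composition after each reinforcement of +1.
P = (6/9) · (3/10) · (7/11) = 7/55 ≈ 0.1273.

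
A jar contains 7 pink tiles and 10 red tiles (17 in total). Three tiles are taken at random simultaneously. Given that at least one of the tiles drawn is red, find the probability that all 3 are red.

P(all 3 red) = C(10,3)/C(17,3) = 3/17; P(at least one red) = 1 − C(7,3)/C(17,3) = 129/136.
Since 'all 3 red' ⊆ 'at least one red', P(all 3 | at least one) = 3/17 / 129/136 = 8/43 ≈ 0.1860.

8/43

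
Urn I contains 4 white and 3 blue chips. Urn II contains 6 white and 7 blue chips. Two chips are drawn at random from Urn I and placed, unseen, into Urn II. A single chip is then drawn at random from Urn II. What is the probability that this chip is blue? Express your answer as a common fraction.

11/21

Condition on how many of the transferred chips are blue (from Urn I: 3 blue of 7; then Urn II has 15 total).
  0 blue: C(3,0)C(4,2)/C(7,2) = 2/7; then P = 7/15
  1 blue: C(3,1)C(4,1)/C(7,2) = 4/7; then P = 8/15
  2 blue: C(3,2)C(4,0)/C(7,2) = 1/7; then P = 9/15
P(blue from Urn II) = 11/21 ≈ 0.5238.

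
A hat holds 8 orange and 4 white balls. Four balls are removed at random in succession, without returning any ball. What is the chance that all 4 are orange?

14/99

Multiply the conditional probability of each draw in order, without replacement, so each draw removes one from its color and from the total.
P = (8/12) · (7/11) · (6/10) · (5/9) = 14/99 ≈ 0.1414.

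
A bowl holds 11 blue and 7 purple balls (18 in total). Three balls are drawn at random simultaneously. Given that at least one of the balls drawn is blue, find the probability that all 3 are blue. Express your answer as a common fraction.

15/71

P(all 3 blue) = C(11,3)/C(18,3) = 55/272; P(at least one blue) = 1 − C(7,3)/C(18,3) = 781/816.
Since 'all 3 blue' ⊆ 'at least one blue', P(all 3 | at least one) = 55/272 / 781/816 = 15/71 ≈ 0.2113.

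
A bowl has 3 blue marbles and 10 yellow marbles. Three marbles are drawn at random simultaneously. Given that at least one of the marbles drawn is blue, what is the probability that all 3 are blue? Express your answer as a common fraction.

1/166

P(all 3 blue) = C(3,3)/C(13,3) = 1/286; P(at least one blue) = 1 − C(10,3)/C(13,3) = 83/143.
Since 'all 3 blue' ⊆ 'at least one blue', P(all 3 | at least one) = 1/286 / 83/143 = 1/166 ≈ 0.0060.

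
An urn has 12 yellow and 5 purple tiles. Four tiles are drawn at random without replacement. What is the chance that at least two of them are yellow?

451/476

Sum the hypergeometric tail for j = 2,…,4 yellow tiles.
Favorable = C(12,2)·C(5,2) + C(12,3)·C(5,1) + C(12,4)·C(5,0) = 2255; total = C(17,4) = 2380.
P = 2255/2380 = 451/476 ≈ 0.9475.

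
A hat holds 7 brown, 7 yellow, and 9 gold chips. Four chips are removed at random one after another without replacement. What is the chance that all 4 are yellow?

1/253

Unordered draws without replacement: count favorable combinations over C(23,4).
Favorable = C(7,0) · C(7,4) · C(9,0) = 35; total = C(23,4) = 8855.
P = 35/8855 = 1/253 ≈ 0.0040.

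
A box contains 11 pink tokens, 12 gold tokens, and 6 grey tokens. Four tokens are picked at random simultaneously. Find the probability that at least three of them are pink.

1100/7917

Sum the hypergeometric tail for j = 3,…,4 pink tokens.
Favorable = C(11,3)·C(18,1) + C(11,4)·C(18,0) = 3300; total = C(29,4) = 23751.
P = 3300/23751 = 1100/7917 ≈ 0.1389.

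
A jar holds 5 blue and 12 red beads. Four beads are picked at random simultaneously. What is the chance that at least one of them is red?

475/476

Use the complement: P(at least one red) = 1 − P(no red).
P(none) = C(5,4)/C(17,4) = 5/2380.
So P = 1 − 5/2380 = 475/476 ≈ 0.9979.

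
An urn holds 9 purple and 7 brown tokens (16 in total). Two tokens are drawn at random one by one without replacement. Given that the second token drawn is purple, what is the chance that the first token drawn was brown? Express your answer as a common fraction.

7/15

P(first=brown and the second token drawn is purple) = (7/16)·(9/15) = 21/80.
P(the second token drawn is purple) = Σ over first color = 3/10 + 21/80 = 9/16.
By Bayes, P(first=brown | the second token drawn is purple) = 21/80 / 9/16 = 7/15 ≈ 0.4667.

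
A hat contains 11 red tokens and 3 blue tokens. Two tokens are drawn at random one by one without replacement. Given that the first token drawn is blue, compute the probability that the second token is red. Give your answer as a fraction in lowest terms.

11/13

After removing 1 blue, the hat has 11 red out of 13 remaining.
P(second is red | given) = 11/13 ≈ 0.8462.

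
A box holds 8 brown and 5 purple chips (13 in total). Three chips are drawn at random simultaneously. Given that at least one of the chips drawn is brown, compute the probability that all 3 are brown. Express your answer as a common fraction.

14/69

P(all 3 brown) = C(8,3)/C(13,3) = 28/143; P(at least one brown) = 1 − C(5,3)/C(13,3) = 138/143.
Since 'all 3 brown' ⊆ 'at least one brown', P(all 3 | at least one) = 28/143 / 138/143 = 14/69 ≈ 0.2029.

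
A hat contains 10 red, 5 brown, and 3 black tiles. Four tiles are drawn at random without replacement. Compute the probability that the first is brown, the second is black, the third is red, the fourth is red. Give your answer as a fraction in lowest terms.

Multiply the conditional probability of each draw in order, without replacement, so each draw removes one from its color and from the total.
P = (5/18) · (3/17) · (10/16) · (9/15) = 5/272 ≈ 0.0184.

5/272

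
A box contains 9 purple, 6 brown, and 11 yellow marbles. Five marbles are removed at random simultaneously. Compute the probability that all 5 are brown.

Unordered draws without replacement: count favorable combinations over C(26,5).
Favorable = C(9,0) · C(6,5) · C(11,0) = 6; total = C(26,5) = 65780.
P = 6/65780 = 3/32890 ≈ 0.0001.

3/32890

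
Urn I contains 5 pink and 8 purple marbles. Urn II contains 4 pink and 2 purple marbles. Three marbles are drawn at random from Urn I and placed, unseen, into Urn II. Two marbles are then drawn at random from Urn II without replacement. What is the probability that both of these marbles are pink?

Condition on how many of the transferred marbles are pink (from Urn I: 5 pink of 13; then Urn II has 9 total).
  0 pink: C(5,0)C(8,3)/C(13,3) = 28/143; then P = C(4,2)/C(9,2) = 1/6
  1 pink: C(5,1)C(8,2)/C(13,3) = 70/143; then P = C(5,2)/C(9,2) = 5/18
  2 pink: C(5,2)C(8,1)/C(13,3) = 40/143; then P = C(6,2)/C(9,2) = 5/12
  3 pink: C(5,3)C(8,0)/C(13,3) = 5/143; then P = C(7,2)/C(9,2) = 7/12
P(both pink) = 11/36 ≈ 0.3056.

11/36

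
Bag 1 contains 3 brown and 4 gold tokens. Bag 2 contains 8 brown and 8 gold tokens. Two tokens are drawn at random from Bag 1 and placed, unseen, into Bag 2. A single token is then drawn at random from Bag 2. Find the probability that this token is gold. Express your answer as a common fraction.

32/63

Condition on how many of the transferred tokens are gold (from Bag 1: 4 gold of 7; then Bag 2 has 18 total).
  0 gold: C(4,0)C(3,2)/C(7,2) = 1/7; then P = 8/18
  1 gold: C(4,1)C(3,1)/C(7,2) = 4/7; then P = 9/18
  2 gold: C(4,2)C(3,0)/C(7,2) = 2/7; then P = 10/18
P(gold from Bag 2) = 32/63 ≈ 0.5079.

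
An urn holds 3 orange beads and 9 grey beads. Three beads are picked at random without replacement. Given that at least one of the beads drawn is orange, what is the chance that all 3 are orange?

P(all 3 orange) = C(3,3)/C(12,3) = 1/220; P(at least one orange) = 1 − C(9,3)/C(12,3) = 34/55.
Since 'all 3 orange' ⊆ 'at least one orange', P(all 3 | at least one) = 1/220 / 34/55 = 1/136 ≈ 0.0074.

1/136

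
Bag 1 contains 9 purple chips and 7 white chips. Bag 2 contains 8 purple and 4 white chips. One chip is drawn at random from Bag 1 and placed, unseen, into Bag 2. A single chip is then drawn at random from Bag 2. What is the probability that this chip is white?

Condition on how many of the transferred chips are white (from Bag 1: 7 white of 16; then Bag 2 has 13 total).
  0 white: C(7,0)C(9,1)/C(16,1) = 9/16; then P = 4/13
  1 white: C(7,1)C(9,0)/C(16,1) = 7/16; then P = 5/13
P(white from Bag 2) = 71/208 ≈ 0.3413.

71/208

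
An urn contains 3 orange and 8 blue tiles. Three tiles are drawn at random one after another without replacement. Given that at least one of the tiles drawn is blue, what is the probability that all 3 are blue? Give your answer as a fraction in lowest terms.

14/41

P(all 3 blue) = C(8,3)/C(11,3) = 56/165; P(at least one blue) = 1 − C(3,3)/C(11,3) = 164/165.
Since 'all 3 blue' ⊆ 'at least one blue', P(all 3 | at least one) = 56/165 / 164/165 = 14/41 ≈ 0.3415.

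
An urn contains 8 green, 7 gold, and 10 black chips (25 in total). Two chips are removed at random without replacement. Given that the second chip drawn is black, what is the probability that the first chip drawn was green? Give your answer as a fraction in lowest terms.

P(first=green and the second chip drawn is black) = (8/25)·(10/24) = 2/15.
P(the second chip drawn is black) = Σ over first color = 2/15 + 7/60 + 3/20 = 2/5.
By Bayes, P(first=green | the second chip drawn is black) = 2/15 / 2/5 = 1/3 ≈ 0.3333.

1/3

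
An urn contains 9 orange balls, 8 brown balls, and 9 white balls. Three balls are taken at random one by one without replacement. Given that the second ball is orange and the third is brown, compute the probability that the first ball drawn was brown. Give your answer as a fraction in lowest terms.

P(first=brown and the second ball is orange and the third is brown) = (8/26)·(9/25)·(7/24) = 21/650.
P(E) = Σ over first color = 12/325 + 21/650 + 27/650 = 36/325.
By Bayes, P(first=brown | E) = 21/650 / 36/325 = 7/24 ≈ 0.2917.

7/24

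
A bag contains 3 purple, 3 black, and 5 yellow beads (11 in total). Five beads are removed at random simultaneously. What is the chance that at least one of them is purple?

Use the complement: P(at least one purple) = 1 − P(no purple).
P(none) = C(8,5)/C(11,5) = 56/462.
So P = 1 − 56/462 = 29/33 ≈ 0.8788.

29/33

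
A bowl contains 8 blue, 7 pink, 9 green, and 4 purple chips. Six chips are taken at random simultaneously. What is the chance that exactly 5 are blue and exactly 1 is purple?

8/13455

Unordered draws without replacement: count favorable combinations over C(28,6).
Favorable = C(8,5) · C(7,0) · C(9,0) · C(4,1) = 224; total = C(28,6) = 376740.
P = 224/376740 = 8/13455 ≈ 0.0006.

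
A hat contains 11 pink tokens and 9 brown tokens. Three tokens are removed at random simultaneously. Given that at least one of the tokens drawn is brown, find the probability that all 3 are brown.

P(all 3 brown) = C(9,3)/C(20,3) = 7/95; P(at least one brown) = 1 − C(11,3)/C(20,3) = 65/76.
Since 'all 3 brown' ⊆ 'at least one brown', P(all 3 | at least one) = 7/95 / 65/76 = 28/325 ≈ 0.0862.

28/325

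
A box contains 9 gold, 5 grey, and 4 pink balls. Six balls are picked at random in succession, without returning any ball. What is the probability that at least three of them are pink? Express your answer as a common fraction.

1/12

Sum the hypergeometric tail for j = 3,…,4 pink balls.
Favorable = C(4,3)·C(14,3) + C(4,4)·C(14,2) = 1547; total = C(18,6) = 18564.
P = 1547/18564 = 1/12 ≈ 0.0833.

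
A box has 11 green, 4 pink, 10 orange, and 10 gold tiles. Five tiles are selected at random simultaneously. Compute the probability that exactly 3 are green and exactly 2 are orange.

675/29512

Unordered draws without replacement: count favorable combinations over C(35,5).
Favorable = C(11,3) · C(4,0) · C(10,2) · C(10,0) = 7425; total = C(35,5) = 324632.
P = 7425/324632 = 675/29512 ≈ 0.0229.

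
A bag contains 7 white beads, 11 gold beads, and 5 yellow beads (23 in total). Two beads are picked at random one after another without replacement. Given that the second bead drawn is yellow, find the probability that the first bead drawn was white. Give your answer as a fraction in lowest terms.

P(first=white and the second bead drawn is yellow) = (7/23)·(5/22) = 35/506.
P(the second bead drawn is yellow) = Σ over first color = 35/506 + 5/46 + 10/253 = 5/23.
By Bayes, P(first=white | the second bead drawn is yellow) = 35/506 / 5/23 = 7/22 ≈ 0.3182.

7/22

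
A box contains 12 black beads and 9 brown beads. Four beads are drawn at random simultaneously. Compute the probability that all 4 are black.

Unordered draws without replacement: count favorable combinations over C(21,4).
Favorable = C(12,4) · C(9,0) = 495; total = C(21,4) = 5985.
P = 495/5985 = 11/133 ≈ 0.0827.

11/133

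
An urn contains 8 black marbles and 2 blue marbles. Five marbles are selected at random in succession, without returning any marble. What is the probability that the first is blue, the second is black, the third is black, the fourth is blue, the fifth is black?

Multiply the conditional probability of each draw in order, without replacement, so each draw removes one from its color and from the total.
P = (2/10) · (8/9) · (7/8) · (1/7) · (6/6) = 1/45 ≈ 0.0222.

1/45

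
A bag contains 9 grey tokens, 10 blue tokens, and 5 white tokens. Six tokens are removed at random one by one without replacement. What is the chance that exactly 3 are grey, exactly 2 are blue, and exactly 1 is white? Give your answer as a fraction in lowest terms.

Unordered draws without replacement: count favorable combinations over C(24,6).
Favorable = C(9,3) · C(10,2) · C(5,1) = 18900; total = C(24,6) = 134596.
P = 18900/134596 = 675/4807 ≈ 0.1404.

675/4807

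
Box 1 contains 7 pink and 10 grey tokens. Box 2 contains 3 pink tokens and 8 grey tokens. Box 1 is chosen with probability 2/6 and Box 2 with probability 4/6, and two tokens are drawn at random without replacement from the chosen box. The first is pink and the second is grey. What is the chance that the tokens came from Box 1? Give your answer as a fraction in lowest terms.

1925/5189

P(E | Box 1) = 35/136; P(E | Box 2) = 12/55.
P(E) = 1/3·35/136 + 2/3·12/55 = 5189/22440.
By Bayes' rule, P(Box 1 | E) = 35/408 / 5189/22440 = 1925/5189 ≈ 0.3710.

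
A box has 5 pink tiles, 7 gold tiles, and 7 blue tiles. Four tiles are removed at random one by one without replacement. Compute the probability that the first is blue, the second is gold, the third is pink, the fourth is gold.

Multiply the conditional probability of each draw in order, without replacement, so each draw removes one from its color and from the total.
P = (7/19) · (7/18) · (5/17) · (6/16) = 245/15504 ≈ 0.0158.

245/15504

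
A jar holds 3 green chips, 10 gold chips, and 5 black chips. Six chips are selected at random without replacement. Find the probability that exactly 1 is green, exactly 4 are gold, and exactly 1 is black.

Unordered draws without replacement: count favorable combinations over C(18,6).
Favorable = C(3,1) · C(10,4) · C(5,1) = 3150; total = C(18,6) = 18564.
P = 3150/18564 = 75/442 ≈ 0.1697.

75/442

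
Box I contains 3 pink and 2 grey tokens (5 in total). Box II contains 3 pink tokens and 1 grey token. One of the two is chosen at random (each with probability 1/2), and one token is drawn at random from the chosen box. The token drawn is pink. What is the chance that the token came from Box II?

5/9

P(pink | Box I) = 3/5; P(pink | Box II) = 3/4.
P(pink) = 1/2·3/5 + 1/2·3/4 = 27/40.
By Bayes' rule, P(Box II | pink) = 3/8 / 27/40 = 5/9 ≈ 0.5556.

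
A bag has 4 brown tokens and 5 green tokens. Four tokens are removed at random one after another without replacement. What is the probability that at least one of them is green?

Use the complement: P(at least one green) = 1 − P(no green).
P(none) = C(4,4)/C(9,4) = 1/126.
So P = 1 − 1/126 = 125/126 ≈ 0.9921.

125/126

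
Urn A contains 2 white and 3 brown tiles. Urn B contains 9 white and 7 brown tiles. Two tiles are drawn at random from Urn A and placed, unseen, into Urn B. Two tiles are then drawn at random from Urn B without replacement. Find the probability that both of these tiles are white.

433/1530

Condition on how many of the transferred tiles are white (from Urn A: 2 white of 5; then Urn B has 18 total).
  0 white: C(2,0)C(3,2)/C(5,2) = 3/10; then P = C(9,2)/C(18,2) = 4/17
  1 white: C(2,1)C(3,1)/C(5,2) = 3/5; then P = C(10,2)/C(18,2) = 5/17
  2 white: C(2,2)C(3,0)/C(5,2) = 1/10; then P = C(11,2)/C(18,2) = 55/153
P(both white) = 433/1530 ≈ 0.2830.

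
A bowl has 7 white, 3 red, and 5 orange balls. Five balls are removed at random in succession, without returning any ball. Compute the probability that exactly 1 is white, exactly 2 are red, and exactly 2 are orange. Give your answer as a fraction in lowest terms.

Unordered draws without replacement: count favorable combinations over C(15,5).
Favorable = C(7,1) · C(3,2) · C(5,2) = 210; total = C(15,5) = 3003.
P = 210/3003 = 10/143 ≈ 0.0699.

10/143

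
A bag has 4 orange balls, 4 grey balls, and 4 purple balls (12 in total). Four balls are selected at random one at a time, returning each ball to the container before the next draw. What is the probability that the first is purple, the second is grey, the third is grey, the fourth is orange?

1/81

Multiply the conditional probability of each draw in order, with replacement (the composition resets each draw).
P = (4/12) · (4/12) · (4/12) · (4/12) = 1/81 ≈ 0.0123.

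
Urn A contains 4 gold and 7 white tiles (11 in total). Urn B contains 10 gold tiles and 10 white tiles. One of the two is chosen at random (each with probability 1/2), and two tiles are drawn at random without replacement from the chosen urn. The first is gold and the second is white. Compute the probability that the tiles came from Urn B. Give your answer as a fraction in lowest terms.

275/541

P(E | Urn A) = 14/55; P(E | Urn B) = 5/19.
P(E) = 1/2·14/55 + 1/2·5/19 = 541/2090.
By Bayes' rule, P(Urn B | E) = 5/38 / 541/2090 = 275/541 ≈ 0.5083.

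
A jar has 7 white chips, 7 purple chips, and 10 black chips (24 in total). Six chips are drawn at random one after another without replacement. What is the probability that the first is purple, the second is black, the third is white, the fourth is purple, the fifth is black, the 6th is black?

Multiply the conditional probability of each draw in order, without replacement, so each draw removes one from its color and from the total.
P = (7/24) · (10/23) · (7/22) · (6/21) · (9/20) · (8/19) = 21/9614 ≈ 0.0022.

21/9614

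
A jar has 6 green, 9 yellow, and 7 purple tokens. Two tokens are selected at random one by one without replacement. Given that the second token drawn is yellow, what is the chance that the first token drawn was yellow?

P(first=yellow and the second token drawn is yellow) = (9/22)·(8/21) = 12/77.
P(the second token drawn is yellow) = Σ over first color = 9/77 + 12/77 + 3/22 = 9/22.
By Bayes, P(first=yellow | the second token drawn is yellow) = 12/77 / 9/22 = 8/21 ≈ 0.3810.

8/21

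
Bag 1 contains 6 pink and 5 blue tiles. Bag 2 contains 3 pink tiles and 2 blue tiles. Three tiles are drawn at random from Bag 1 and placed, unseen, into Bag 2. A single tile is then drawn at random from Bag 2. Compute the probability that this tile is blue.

37/88

Condition on how many of the transferred tiles are blue (from Bag 1: 5 blue of 11; then Bag 2 has 8 total).
  0 blue: C(5,0)C(6,3)/C(11,3) = 4/33; then P = 2/8
  1 blue: C(5,1)C(6,2)/C(11,3) = 5/11; then P = 3/8
  2 blue: C(5,2)C(6,1)/C(11,3) = 4/11; then P = 4/8
  3 blue: C(5,3)C(6,0)/C(11,3) = 2/33; then P = 5/8
P(blue from Bag 2) = 37/88 ≈ 0.4205.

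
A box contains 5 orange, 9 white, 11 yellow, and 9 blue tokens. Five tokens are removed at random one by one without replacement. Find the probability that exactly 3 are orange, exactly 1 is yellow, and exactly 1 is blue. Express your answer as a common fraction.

15/4216

Unordered draws without replacement: count favorable combinations over C(34,5).
Favorable = C(5,3) · C(9,0) · C(11,1) · C(9,1) = 990; total = C(34,5) = 278256.
P = 990/278256 = 15/4216 ≈ 0.0036.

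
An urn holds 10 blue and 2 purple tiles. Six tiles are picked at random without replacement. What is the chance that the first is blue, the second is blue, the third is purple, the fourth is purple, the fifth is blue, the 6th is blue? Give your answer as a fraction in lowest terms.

Multiply the conditional probability of each draw in order, without replacement, so each draw removes one from its color and from the total.
P = (10/12) · (9/11) · (2/10) · (1/9) · (8/8) · (7/7) = 1/66 ≈ 0.0152.

1/66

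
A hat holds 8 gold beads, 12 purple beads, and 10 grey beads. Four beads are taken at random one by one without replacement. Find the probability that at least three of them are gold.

Sum the hypergeometric tail for j = 3,…,4 gold beads.
Favorable = C(8,3)·C(22,1) + C(8,4)·C(22,0) = 1302; total = C(30,4) = 27405.
P = 1302/27405 = 62/1305 ≈ 0.0475.

62/1305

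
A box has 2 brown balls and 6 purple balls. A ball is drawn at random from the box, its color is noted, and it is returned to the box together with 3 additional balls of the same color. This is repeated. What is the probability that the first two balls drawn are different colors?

3/11

Either brown then purple, or purple then brown; after the first draw the total is 11.
P = (2/8)·(6/11) + (6/8)·(2/11) = 3/11 ≈ 0.2727.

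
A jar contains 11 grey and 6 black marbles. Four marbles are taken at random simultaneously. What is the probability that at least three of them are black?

47/476

Sum the hypergeometric tail for j = 3,…,4 black marbles.
Favorable = C(6,3)·C(11,1) + C(6,4)·C(11,0) = 235; total = C(17,4) = 2380.
P = 235/2380 = 47/476 ≈ 0.0987.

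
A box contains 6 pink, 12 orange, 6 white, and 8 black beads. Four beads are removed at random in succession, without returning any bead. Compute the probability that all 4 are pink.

3/7192

Unordered draws without replacement: count favorable combinations over C(32,4).
Favorable = C(6,4) · C(12,0) · C(6,0) · C(8,0) = 15; total = C(32,4) = 35960.
P = 15/35960 = 3/7192 ≈ 0.0004.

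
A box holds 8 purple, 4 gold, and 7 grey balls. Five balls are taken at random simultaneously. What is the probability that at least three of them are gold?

Sum the hypergeometric tail for j = 3,…,4 gold balls.
Favorable = C(4,3)·C(15,2) + C(4,4)·C(15,1) = 435; total = C(19,5) = 11628.
P = 435/11628 = 145/3876 ≈ 0.0374.

145/3876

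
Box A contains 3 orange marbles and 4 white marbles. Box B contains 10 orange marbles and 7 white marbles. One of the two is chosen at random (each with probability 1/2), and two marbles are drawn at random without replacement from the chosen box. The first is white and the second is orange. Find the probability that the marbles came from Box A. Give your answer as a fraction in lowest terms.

272/517

P(E | Box A) = 2/7; P(E | Box B) = 35/136.
P(E) = 1/2·2/7 + 1/2·35/136 = 517/1904.
By Bayes' rule, P(Box A | E) = 1/7 / 517/1904 = 272/517 ≈ 0.5261.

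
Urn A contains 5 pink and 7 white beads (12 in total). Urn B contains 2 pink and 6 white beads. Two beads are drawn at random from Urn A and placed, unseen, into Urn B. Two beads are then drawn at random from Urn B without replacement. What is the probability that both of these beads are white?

491/990

Condition on how many of the transferred beads are white (from Urn A: 7 white of 12; then Urn B has 10 total).
  0 white: C(7,0)C(5,2)/C(12,2) = 5/33; then P = C(6,2)/C(10,2) = 1/3
  1 white: C(7,1)C(5,1)/C(12,2) = 35/66; then P = C(7,2)/C(10,2) = 7/15
  2 white: C(7,2)C(5,0)/C(12,2) = 7/22; then P = C(8,2)/C(10,2) = 28/45
P(both white) = 491/990 ≈ 0.4960.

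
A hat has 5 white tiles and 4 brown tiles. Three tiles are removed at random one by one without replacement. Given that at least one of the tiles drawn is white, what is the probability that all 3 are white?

P(all 3 white) = C(5,3)/C(9,3) = 5/42; P(at least one white) = 1 − C(4,3)/C(9,3) = 20/21.
Since 'all 3 white' ⊆ 'at least one white', P(all 3 | at least one) = 5/42 / 20/21 = 1/8 ≈ 0.1250.

1/8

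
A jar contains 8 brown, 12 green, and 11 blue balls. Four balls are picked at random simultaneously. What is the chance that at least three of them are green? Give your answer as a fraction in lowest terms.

Sum the hypergeometric tail for j = 3,…,4 green balls.
Favorable = C(12,3)·C(19,1) + C(12,4)·C(19,0) = 4675; total = C(31,4) = 31465.
P = 4675/31465 = 935/6293 ≈ 0.1486.

935/6293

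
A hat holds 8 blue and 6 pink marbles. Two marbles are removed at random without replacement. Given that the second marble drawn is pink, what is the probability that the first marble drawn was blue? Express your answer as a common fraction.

8/13

P(first=blue and the second marble drawn is pink) = (8/14)·(6/13) = 24/91.
P(the second marble drawn is pink) = Σ over first color = 24/91 + 15/91 = 3/7.
By Bayes, P(first=blue | the second marble drawn is pink) = 24/91 / 3/7 = 8/13 ≈ 0.6154.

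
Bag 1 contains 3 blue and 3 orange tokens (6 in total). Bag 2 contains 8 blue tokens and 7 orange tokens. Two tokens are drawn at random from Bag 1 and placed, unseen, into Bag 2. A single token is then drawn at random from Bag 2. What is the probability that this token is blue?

Condition on how many of the transferred tokens are blue (from Bag 1: 3 blue of 6; then Bag 2 has 17 total).
  0 blue: C(3,0)C(3,2)/C(6,2) = 1/5; then P = 8/17
  1 blue: C(3,1)C(3,1)/C(6,2) = 3/5; then P = 9/17
  2 blue: C(3,2)C(3,0)/C(6,2) = 1/5; then P = 10/17
P(blue from Bag 2) = 9/17 ≈ 0.5294.

9/17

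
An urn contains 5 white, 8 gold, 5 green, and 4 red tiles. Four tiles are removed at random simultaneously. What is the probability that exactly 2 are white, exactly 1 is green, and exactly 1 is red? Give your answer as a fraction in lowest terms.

Unordered draws without replacement: count favorable combinations over C(22,4).
Favorable = C(5,2) · C(8,0) · C(5,1) · C(4,1) = 200; total = C(22,4) = 7315.
P = 200/7315 = 40/1463 ≈ 0.0273.

40/1463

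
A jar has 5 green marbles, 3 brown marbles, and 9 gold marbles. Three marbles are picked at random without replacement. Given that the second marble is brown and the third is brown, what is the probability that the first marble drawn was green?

P(first=green and the second marble is brown and the third is brown) = (5/17)·(3/16)·(2/15) = 1/136.
P(E) = Σ over first color = 1/136 + 1/680 + 9/680 = 3/136.
By Bayes, P(first=green | E) = 1/136 / 3/136 = 1/3 ≈ 0.3333.

1/3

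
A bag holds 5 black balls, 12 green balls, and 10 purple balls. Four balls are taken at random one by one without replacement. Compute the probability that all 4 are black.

1/3510

Unordered draws without replacement: count favorable combinations over C(27,4).
Favorable = C(5,4) · C(12,0) · C(10,0) = 5; total = C(27,4) = 17550.
P = 5/17550 = 1/3510 ≈ 0.0003.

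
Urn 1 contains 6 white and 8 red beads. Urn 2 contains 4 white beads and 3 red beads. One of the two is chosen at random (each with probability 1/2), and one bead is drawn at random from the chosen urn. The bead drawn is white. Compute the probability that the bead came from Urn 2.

4/7

P(white | Urn 1) = 3/7; P(white | Urn 2) = 4/7.
P(white) = 1/2·3/7 + 1/2·4/7 = 1/2.
By Bayes' rule, P(Urn 2 | white) = 2/7 / 1/2 = 4/7 ≈ 0.5714.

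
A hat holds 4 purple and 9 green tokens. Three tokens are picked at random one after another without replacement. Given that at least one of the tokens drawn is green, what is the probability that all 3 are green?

P(all 3 green) = C(9,3)/C(13,3) = 42/143; P(at least one green) = 1 − C(4,3)/C(13,3) = 141/143.
Since 'all 3 green' ⊆ 'at least one green', P(all 3 | at least one) = 42/143 / 141/143 = 14/47 ≈ 0.2979.

14/47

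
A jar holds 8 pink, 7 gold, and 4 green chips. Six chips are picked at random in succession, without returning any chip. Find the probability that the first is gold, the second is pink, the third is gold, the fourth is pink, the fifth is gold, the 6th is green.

7/2907

Multiply the conditional probability of each draw in order, without replacement, so each draw removes one from its color and from the total.
P = (7/19) · (8/18) · (6/17) · (7/16) · (5/15) · (4/14) = 7/2907 ≈ 0.0024.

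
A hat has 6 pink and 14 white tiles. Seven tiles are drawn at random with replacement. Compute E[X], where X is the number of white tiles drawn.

49/10

By linearity of expectation, E[X] = Σ P(draw i is white); each independent draw has P(white) = 14/20.
E[X] = 7 · 14/20 = 49/10 ≈ 4.9000.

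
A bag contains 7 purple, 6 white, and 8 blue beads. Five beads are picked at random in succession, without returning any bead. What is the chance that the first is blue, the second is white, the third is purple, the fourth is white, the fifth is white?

8/2907

Multiply the conditional probability of each draw in order, without replacement, so each draw removes one from its color and from the total.
P = (8/21) · (6/20) · (7/19) · (5/18) · (4/17) = 8/2907 ≈ 0.0028.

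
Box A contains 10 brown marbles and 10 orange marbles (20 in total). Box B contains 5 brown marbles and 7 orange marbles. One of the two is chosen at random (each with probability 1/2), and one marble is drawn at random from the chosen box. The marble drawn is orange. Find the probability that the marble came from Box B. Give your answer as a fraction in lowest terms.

P(orange | Box A) = 1/2; P(orange | Box B) = 7/12.
P(orange) = 1/2·1/2 + 1/2·7/12 = 13/24.
By Bayes' rule, P(Box B | orange) = 7/24 / 13/24 = 7/13 ≈ 0.5385.

7/13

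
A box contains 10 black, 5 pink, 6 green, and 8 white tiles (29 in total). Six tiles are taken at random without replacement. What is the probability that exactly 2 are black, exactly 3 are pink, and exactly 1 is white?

Unordered draws without replacement: count favorable combinations over C(29,6).
Favorable = C(10,2) · C(5,3) · C(6,0) · C(8,1) = 3600; total = C(29,6) = 475020.
P = 3600/475020 = 20/2639 ≈ 0.0076.

20/2639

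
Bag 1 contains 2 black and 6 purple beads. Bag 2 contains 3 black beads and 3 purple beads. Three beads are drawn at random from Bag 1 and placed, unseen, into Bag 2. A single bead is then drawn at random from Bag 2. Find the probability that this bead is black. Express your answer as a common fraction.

Condition on how many of the transferred beads are black (from Bag 1: 2 black of 8; then Bag 2 has 9 total).
  0 black: C(2,0)C(6,3)/C(8,3) = 5/14; then P = 3/9
  1 black: C(2,1)C(6,2)/C(8,3) = 15/28; then P = 4/9
  2 black: C(2,2)C(6,1)/C(8,3) = 3/28; then P = 5/9
P(black from Bag 2) = 5/12 ≈ 0.4167.

5/12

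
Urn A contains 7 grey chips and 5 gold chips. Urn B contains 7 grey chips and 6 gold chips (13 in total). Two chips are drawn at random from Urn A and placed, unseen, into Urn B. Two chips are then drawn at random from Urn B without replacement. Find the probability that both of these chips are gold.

Condition on how many of the transferred chips are gold (from Urn A: 5 gold of 12; then Urn B has 15 total).
  0 gold: C(5,0)C(7,2)/C(12,2) = 7/22; then P = C(6,2)/C(15,2) = 1/7
  1 gold: C(5,1)C(7,1)/C(12,2) = 35/66; then P = C(7,2)/C(15,2) = 1/5
  2 gold: C(5,2)C(7,0)/C(12,2) = 5/33; then P = C(8,2)/C(15,2) = 4/15
P(both gold) = 19/99 ≈ 0.1919.

19/99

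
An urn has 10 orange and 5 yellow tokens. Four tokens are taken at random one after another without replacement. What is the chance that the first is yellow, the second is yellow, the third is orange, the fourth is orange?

Multiply the conditional probability of each draw in order, without replacement, so each draw removes one from its color and from the total.
P = (5/15) · (4/14) · (10/13) · (9/12) = 5/91 ≈ 0.0549.

5/91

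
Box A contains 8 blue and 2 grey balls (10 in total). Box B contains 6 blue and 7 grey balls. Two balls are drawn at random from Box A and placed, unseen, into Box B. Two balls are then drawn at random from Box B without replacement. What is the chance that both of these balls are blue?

227/945

Condition on how many of the transferred balls are blue (from Box A: 8 blue of 10; then Box B has 15 total).
  0 blue: C(8,0)C(2,2)/C(10,2) = 1/45; then P = C(6,2)/C(15,2) = 1/7
  1 blue: C(8,1)C(2,1)/C(10,2) = 16/45; then P = C(7,2)/C(15,2) = 1/5
  2 blue: C(8,2)C(2,0)/C(10,2) = 28/45; then P = C(8,2)/C(15,2) = 4/15
P(both blue) = 227/945 ≈ 0.2402.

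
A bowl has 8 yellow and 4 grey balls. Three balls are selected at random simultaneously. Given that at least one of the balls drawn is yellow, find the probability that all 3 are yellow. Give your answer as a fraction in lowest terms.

7/27

P(all 3 yellow) = C(8,3)/C(12,3) = 14/55; P(at least one yellow) = 1 − C(4,3)/C(12,3) = 54/55.
Since 'all 3 yellow' ⊆ 'at least one yellow', P(all 3 | at least one) = 14/55 / 54/55 = 7/27 ≈ 0.2593.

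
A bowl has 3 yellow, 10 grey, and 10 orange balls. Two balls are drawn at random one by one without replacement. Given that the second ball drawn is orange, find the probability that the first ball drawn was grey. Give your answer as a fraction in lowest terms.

P(first=grey and the second ball drawn is orange) = (10/23)·(10/22) = 50/253.
P(the second ball drawn is orange) = Σ over first color = 15/253 + 50/253 + 45/253 = 10/23.
By Bayes, P(first=grey | the second ball drawn is orange) = 50/253 / 10/23 = 5/11 ≈ 0.4545.

5/11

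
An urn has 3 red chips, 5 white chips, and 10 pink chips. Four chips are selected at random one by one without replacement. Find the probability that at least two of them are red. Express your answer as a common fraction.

Sum the hypergeometric tail for j = 2,…,3 red chips.
Favorable = C(3,2)·C(15,2) + C(3,3)·C(15,1) = 330; total = C(18,4) = 3060.
P = 330/3060 = 11/102 ≈ 0.1078.

11/102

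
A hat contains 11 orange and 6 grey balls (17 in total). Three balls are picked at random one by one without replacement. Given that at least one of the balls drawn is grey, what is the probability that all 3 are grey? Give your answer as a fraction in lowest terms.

P(all 3 grey) = C(6,3)/C(17,3) = 1/34; P(at least one grey) = 1 − C(11,3)/C(17,3) = 103/136.
Since 'all 3 grey' ⊆ 'at least one grey', P(all 3 | at least one) = 1/34 / 103/136 = 4/103 ≈ 0.0388.

4/103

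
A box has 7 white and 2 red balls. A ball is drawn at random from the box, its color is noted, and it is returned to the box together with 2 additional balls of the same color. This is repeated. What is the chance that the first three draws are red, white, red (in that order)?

Track the composition after each reinforcement of +2.
P = (2/9) · (7/11) · (4/13) = 56/1287 ≈ 0.0435.

56/1287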